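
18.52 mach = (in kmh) 2.27e+04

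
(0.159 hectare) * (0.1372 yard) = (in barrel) 1255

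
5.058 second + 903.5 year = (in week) 4.711e+04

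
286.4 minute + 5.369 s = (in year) 0.0005451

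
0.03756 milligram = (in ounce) 1.325e-06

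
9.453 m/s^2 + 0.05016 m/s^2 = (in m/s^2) 9.503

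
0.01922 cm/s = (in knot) 0.0003736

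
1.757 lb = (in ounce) 28.11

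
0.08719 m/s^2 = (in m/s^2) 0.08719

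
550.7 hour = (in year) 0.06287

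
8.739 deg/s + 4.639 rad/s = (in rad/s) 4.792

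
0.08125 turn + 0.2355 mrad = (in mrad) 510.7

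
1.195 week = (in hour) 200.8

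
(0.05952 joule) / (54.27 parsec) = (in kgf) 3.624e-21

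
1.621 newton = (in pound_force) 0.3644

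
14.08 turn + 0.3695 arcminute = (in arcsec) 1.825e+07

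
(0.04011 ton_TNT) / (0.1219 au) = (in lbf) 0.002069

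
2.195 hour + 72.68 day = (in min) 1.048e+05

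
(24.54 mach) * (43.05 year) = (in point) 3.216e+16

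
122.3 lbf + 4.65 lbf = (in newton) 564.7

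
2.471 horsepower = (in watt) 1843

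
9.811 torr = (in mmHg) 9.811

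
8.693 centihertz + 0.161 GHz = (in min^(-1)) 9.66e+09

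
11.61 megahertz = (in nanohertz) 1.161e+16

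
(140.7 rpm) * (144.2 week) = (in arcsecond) 2.65e+14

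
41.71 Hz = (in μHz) 4.171e+07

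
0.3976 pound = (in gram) 180.3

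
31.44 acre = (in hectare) 12.72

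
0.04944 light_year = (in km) 4.677e+11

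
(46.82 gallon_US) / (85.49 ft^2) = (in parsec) 7.232e-19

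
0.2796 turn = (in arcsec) 3.624e+05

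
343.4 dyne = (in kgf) 0.0003502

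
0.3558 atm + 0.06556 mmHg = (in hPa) 360.6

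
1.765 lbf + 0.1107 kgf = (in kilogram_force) 0.9113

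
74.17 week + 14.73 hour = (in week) 74.26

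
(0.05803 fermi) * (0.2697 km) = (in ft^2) 1.685e-13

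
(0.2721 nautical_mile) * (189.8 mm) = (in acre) 0.02363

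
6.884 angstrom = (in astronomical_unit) 4.602e-21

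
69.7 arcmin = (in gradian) 1.291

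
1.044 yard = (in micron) 9.546e+05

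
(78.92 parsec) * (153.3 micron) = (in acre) 9.225e+10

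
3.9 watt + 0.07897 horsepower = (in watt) 62.79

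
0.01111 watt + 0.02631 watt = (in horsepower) 5.018e-05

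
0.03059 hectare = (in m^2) 305.9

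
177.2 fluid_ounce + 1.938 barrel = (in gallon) 82.78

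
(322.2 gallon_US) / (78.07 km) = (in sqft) 0.0001682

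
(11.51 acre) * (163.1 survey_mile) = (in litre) 1.223e+13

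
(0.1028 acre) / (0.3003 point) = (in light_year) 4.151e-10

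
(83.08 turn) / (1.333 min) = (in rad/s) 6.527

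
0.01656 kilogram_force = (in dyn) 1.624e+04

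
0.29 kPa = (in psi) 0.04206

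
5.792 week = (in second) 3.503e+06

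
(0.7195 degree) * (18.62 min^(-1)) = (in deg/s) 0.2233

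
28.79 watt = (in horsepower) 0.03861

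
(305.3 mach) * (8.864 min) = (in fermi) 5.529e+22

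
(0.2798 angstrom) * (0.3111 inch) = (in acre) 5.463e-17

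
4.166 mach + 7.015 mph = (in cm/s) 1.422e+05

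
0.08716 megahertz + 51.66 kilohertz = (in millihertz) 1.388e+08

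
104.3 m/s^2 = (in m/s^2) 104.3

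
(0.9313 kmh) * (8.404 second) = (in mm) 2174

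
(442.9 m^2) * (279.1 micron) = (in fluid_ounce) 4180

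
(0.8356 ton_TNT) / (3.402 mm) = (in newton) 1.028e+12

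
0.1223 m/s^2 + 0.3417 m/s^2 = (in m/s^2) 0.464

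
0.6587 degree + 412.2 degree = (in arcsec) 1.486e+06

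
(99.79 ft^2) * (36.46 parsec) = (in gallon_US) 2.755e+21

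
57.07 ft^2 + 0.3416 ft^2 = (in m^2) 5.334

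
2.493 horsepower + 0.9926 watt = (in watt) 1860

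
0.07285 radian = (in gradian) 4.638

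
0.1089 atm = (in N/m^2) 1.103e+04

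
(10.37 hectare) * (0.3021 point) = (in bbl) 69.51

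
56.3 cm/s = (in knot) 1.094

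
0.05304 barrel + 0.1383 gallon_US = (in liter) 8.956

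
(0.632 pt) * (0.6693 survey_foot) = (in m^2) 4.548e-05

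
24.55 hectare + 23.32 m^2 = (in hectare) 24.55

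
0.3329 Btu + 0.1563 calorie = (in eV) 2.196e+21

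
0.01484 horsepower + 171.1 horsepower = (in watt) 1.276e+05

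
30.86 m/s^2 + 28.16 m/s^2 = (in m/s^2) 59.02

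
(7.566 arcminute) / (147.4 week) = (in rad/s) 2.469e-11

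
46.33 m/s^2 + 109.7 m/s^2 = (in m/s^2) 156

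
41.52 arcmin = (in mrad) 12.08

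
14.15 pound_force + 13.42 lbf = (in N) 122.6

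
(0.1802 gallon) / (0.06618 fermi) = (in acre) 2.547e+09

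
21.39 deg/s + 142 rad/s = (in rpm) 1360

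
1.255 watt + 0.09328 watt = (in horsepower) 0.001808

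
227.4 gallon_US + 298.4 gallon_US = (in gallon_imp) 437.8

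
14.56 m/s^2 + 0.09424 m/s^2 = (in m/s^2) 14.65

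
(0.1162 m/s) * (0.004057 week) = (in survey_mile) 0.1772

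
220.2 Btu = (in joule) 2.323e+05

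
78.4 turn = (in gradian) 3.136e+04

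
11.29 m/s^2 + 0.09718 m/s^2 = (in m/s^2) 11.39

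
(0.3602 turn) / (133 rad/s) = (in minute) 0.0002836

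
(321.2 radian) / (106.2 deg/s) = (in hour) 0.04814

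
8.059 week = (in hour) 1354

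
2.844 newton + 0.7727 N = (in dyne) 3.617e+05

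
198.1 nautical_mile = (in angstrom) 3.669e+15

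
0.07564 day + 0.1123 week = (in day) 0.8617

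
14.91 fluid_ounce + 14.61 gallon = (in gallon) 14.73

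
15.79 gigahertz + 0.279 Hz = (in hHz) 1.579e+08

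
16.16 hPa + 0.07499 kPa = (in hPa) 16.91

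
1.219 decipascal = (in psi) 1.768e-05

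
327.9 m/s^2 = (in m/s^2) 327.9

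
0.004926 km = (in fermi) 4.926e+15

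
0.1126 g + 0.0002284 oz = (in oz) 0.0042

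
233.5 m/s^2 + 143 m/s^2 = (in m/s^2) 376.5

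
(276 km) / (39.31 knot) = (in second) 1.365e+04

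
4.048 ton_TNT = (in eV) 1.057e+29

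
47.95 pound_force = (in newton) 213.3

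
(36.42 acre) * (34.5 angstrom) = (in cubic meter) 0.0005085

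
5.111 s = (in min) 0.08518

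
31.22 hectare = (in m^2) 3.122e+05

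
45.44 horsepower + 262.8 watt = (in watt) 3.415e+04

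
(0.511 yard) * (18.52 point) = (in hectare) 3.053e-07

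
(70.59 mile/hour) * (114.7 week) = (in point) 6.205e+12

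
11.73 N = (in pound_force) 2.637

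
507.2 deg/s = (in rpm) 84.53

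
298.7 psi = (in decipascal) 2.059e+07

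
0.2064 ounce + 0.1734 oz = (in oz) 0.3798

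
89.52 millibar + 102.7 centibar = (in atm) 1.102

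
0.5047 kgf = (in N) 4.949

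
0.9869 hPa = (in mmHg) 0.7402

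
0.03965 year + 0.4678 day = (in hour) 358.6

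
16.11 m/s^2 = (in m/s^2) 16.11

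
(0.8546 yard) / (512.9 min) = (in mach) 7.458e-08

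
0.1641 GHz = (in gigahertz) 0.1641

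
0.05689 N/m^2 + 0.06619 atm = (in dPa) 6.707e+04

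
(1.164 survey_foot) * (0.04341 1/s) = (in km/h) 0.05544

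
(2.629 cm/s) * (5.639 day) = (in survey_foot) 4.202e+04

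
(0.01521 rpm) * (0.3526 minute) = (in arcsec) 6951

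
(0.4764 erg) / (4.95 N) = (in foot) 3.158e-08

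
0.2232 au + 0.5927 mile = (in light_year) 3.529e-06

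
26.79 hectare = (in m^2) 2.679e+05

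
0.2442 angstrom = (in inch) 9.614e-10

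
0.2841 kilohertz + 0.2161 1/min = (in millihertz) 2.841e+05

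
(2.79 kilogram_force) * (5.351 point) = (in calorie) 0.01234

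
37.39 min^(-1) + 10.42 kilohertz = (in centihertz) 1.042e+06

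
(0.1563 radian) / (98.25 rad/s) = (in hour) 4.419e-07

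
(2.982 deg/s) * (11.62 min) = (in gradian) 2310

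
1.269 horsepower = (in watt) 946.3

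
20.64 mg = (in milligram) 20.64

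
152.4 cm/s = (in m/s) 1.524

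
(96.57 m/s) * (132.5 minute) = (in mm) 7.677e+08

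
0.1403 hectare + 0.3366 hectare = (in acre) 1.178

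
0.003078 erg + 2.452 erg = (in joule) 2.455e-07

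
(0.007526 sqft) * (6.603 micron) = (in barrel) 2.904e-08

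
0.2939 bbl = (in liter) 46.73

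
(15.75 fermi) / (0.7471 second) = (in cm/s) 2.108e-12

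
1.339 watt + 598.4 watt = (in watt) 599.7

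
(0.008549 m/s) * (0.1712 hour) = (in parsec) 1.708e-16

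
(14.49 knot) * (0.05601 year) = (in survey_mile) 8181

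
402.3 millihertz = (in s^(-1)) 0.4023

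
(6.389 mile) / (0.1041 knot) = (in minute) 3200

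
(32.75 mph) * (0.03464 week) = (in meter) 3.067e+05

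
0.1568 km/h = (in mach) 0.0001279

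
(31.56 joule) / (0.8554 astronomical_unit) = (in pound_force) 5.544e-11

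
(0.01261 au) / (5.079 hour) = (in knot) 2.005e+05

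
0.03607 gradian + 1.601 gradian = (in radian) 0.02572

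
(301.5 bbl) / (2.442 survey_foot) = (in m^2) 64.4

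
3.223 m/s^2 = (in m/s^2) 3.223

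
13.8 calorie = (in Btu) 0.05473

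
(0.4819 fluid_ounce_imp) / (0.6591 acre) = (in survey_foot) 1.684e-08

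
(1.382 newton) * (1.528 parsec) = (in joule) 6.516e+16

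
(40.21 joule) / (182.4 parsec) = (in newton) 7.144e-18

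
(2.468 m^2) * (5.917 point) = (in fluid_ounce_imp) 181.3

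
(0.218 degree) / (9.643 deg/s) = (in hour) 6.28e-06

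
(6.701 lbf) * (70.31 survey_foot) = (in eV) 3.987e+21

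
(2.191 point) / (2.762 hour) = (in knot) 1.511e-07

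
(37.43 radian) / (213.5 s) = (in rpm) 1.674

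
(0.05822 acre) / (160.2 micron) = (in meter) 1.471e+06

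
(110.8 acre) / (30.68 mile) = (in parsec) 2.943e-16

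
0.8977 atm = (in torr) 682.3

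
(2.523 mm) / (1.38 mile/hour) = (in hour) 1.136e-06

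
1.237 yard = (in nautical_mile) 0.0006108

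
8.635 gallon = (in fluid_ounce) 1105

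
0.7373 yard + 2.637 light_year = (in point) 7.072e+19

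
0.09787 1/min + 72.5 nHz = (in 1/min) 0.09787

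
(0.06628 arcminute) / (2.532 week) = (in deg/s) 7.214e-10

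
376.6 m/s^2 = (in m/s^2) 376.6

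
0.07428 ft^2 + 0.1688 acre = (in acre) 0.1688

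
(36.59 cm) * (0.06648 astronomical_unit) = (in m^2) 3.639e+09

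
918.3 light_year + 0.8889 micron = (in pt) 2.463e+22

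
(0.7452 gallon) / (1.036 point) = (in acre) 0.001907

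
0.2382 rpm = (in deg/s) 1.429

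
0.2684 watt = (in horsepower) 0.0003599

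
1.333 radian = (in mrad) 1333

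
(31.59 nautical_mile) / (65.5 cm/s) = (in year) 0.002832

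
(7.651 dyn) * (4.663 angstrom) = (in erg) 3.568e-07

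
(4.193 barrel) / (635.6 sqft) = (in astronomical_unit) 7.547e-14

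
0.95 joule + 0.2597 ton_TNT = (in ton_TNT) 0.2597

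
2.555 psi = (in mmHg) 132.1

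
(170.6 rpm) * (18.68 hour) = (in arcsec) 2.478e+11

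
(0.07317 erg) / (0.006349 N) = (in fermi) 1.152e+09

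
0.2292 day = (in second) 1.98e+04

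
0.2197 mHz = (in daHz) 2.197e-05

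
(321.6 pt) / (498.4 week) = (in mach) 1.105e-12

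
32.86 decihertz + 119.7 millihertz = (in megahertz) 3.406e-06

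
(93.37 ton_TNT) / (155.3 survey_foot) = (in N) 8.253e+09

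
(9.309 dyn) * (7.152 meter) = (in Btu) 6.31e-07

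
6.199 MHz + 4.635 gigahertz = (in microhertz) 4.641e+15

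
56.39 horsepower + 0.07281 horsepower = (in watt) 4.21e+04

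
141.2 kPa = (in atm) 1.394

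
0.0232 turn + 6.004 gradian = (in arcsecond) 4.952e+04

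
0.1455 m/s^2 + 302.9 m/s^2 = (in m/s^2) 303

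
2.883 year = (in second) 9.092e+07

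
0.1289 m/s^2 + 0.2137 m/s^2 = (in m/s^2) 0.3426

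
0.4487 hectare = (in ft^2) 4.83e+04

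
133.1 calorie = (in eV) 3.476e+21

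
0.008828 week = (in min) 88.99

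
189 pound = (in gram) 8.573e+04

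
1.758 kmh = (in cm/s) 48.83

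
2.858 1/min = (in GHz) 4.763e-11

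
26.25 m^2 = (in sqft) 282.6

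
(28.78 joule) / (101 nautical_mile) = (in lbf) 3.459e-05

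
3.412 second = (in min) 0.05687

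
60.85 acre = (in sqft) 2.651e+06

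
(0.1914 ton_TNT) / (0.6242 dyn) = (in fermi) 1.283e+29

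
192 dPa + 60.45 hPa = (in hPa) 60.64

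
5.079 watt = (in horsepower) 0.006811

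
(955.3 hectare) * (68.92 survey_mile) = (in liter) 1.06e+15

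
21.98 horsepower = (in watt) 1.639e+04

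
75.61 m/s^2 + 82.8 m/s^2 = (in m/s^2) 158.4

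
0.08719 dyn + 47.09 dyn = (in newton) 0.0004718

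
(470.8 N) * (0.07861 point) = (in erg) 1.306e+05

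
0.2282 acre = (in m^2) 923.5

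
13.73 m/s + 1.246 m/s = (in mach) 0.04398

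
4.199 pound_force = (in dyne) 1.868e+06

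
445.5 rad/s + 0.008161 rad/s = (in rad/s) 445.5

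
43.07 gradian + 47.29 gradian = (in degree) 81.32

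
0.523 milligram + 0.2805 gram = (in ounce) 0.009913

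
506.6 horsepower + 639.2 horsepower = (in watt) 8.544e+05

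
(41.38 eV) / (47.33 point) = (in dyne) 3.971e-11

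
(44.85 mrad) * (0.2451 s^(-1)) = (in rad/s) 0.01099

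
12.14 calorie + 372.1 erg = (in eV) 3.17e+20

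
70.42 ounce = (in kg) 1.996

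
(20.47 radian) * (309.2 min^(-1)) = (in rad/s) 105.5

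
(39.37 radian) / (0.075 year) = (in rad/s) 1.665e-05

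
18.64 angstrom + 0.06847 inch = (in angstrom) 1.739e+07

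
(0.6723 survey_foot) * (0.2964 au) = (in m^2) 9.086e+09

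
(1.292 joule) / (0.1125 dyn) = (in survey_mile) 713.6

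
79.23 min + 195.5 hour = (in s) 7.086e+05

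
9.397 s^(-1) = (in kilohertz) 0.009397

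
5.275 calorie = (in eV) 1.378e+20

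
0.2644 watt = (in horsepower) 0.0003546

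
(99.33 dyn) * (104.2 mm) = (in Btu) 9.81e-08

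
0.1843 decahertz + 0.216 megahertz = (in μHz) 2.16e+11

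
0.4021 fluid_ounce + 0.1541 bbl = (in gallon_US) 6.475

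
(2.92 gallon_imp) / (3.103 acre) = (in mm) 0.001057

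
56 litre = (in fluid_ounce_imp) 1971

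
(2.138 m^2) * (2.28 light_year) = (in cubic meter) 4.612e+16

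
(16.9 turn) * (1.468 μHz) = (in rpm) 0.001489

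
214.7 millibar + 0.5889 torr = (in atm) 0.2127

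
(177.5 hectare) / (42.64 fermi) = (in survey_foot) 1.366e+20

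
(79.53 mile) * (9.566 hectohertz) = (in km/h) 4.408e+08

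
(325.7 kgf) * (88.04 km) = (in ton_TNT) 0.06721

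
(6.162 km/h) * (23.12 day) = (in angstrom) 3.419e+16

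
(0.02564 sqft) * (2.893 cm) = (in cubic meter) 6.891e-05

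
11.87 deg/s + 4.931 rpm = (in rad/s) 0.7235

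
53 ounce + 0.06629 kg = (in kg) 1.569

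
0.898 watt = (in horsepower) 0.001204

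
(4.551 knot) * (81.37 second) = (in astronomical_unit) 1.273e-09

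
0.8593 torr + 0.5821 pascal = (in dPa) 1151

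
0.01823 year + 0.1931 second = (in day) 6.654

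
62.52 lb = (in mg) 2.836e+07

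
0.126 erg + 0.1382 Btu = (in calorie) 34.85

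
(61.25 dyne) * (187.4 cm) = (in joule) 0.001148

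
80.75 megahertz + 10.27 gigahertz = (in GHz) 10.35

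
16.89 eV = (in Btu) 2.565e-21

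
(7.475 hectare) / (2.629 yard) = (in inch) 1.224e+06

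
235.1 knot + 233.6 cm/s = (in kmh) 443.8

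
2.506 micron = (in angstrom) 2.506e+04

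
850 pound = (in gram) 3.856e+05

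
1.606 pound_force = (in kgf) 0.7285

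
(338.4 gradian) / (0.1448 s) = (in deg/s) 2103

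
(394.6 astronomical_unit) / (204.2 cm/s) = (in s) 2.891e+13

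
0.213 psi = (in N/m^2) 1469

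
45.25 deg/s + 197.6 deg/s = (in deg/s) 242.8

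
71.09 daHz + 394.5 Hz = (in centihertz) 1.105e+05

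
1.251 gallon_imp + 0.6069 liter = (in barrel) 0.03959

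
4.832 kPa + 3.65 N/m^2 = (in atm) 0.04772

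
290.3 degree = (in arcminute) 1.742e+04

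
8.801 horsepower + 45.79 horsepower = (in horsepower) 54.59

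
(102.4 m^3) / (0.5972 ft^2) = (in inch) 7.266e+04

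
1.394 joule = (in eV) 8.701e+18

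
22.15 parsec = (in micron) 6.835e+23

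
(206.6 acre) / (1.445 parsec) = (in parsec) 6.077e-28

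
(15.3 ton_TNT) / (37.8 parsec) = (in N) 5.488e-08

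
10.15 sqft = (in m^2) 0.943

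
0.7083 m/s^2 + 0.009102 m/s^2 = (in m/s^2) 0.7174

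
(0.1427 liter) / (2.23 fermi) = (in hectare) 6.399e+06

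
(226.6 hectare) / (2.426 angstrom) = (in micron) 9.34e+21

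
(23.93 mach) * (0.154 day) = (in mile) 6.737e+04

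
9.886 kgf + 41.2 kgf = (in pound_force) 112.6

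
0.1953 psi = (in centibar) 1.347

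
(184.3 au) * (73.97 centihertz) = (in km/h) 7.342e+13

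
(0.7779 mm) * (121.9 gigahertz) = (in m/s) 9.483e+07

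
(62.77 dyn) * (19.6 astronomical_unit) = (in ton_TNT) 0.4399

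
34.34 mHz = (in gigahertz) 3.434e-11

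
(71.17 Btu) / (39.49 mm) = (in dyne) 1.901e+11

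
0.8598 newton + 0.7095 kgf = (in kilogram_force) 0.7972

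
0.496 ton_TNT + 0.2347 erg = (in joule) 2.075e+09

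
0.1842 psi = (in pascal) 1270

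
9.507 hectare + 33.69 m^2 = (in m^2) 9.51e+04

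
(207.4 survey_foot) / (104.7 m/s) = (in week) 9.983e-07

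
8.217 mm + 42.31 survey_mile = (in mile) 42.31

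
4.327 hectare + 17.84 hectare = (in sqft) 2.386e+06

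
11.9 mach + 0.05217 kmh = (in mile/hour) 9064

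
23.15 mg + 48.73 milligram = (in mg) 71.88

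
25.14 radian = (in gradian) 1600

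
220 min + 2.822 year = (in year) 2.822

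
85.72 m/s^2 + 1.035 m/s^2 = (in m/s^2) 86.75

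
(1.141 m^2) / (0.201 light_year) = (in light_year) 6.342e-32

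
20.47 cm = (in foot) 0.6716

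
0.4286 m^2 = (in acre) 0.0001059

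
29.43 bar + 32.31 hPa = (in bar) 29.46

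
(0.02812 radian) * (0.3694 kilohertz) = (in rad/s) 10.39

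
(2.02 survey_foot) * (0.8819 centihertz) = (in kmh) 0.01955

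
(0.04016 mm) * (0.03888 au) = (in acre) 57.72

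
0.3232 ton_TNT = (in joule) 1.352e+09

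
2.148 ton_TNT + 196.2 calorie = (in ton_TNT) 2.148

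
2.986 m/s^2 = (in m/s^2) 2.986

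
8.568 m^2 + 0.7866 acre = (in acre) 0.7887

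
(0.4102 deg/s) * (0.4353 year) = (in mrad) 9.828e+07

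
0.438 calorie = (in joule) 1.833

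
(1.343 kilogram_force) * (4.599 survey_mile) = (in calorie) 2.33e+04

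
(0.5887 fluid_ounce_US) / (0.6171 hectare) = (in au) 1.886e-20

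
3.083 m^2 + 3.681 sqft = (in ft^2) 36.87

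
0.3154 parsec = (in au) 6.506e+04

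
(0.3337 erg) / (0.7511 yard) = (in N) 4.859e-08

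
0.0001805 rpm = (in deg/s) 0.001083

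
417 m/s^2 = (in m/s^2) 417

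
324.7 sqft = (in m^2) 30.17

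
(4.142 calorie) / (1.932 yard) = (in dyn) 9.81e+05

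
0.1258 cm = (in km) 1.258e-06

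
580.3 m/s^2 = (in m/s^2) 580.3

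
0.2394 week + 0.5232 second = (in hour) 40.22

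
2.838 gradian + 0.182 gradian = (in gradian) 3.02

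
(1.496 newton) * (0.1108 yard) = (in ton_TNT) 3.623e-11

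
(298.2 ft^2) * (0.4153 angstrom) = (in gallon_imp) 2.531e-07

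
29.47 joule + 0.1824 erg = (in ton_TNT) 7.043e-09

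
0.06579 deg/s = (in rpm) 0.01097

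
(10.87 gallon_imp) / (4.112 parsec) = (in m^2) 3.895e-19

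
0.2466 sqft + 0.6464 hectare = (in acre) 1.597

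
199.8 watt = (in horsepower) 0.2679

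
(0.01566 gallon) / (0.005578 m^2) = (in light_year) 1.123e-18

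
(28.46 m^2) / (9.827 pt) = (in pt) 2.327e+07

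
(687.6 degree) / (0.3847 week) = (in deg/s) 0.002955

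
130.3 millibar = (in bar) 0.1303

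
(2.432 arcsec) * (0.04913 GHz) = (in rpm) 5532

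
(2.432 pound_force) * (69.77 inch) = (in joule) 19.17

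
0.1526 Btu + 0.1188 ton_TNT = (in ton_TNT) 0.1188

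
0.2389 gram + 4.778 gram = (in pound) 0.01106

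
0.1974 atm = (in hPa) 200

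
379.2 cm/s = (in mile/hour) 8.482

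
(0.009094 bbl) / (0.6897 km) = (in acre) 5.18e-10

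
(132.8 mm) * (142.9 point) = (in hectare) 6.695e-07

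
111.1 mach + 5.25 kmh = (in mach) 111.1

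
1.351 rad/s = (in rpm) 12.9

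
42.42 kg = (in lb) 93.52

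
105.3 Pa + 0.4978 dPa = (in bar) 0.001053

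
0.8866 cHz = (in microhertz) 8866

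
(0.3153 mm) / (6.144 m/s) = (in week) 8.485e-11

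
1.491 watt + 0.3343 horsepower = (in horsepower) 0.3363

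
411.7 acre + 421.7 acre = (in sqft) 3.63e+07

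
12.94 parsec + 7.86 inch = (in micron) 3.993e+23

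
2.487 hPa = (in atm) 0.002454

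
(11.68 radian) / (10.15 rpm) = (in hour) 0.003052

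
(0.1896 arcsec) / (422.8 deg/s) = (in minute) 2.076e-09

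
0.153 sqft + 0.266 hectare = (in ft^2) 2.863e+04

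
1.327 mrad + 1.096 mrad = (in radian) 0.002423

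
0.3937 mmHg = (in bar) 0.0005249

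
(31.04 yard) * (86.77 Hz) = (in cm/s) 2.463e+05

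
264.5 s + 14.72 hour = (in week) 0.08806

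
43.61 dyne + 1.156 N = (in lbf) 0.26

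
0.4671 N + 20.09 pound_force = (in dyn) 8.983e+06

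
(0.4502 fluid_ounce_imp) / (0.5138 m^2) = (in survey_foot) 8.168e-05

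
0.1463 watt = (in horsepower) 0.0001962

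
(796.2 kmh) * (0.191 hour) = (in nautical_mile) 82.11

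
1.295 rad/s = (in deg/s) 74.2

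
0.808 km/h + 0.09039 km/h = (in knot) 0.4851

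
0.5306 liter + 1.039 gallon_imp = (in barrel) 0.03305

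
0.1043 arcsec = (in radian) 5.057e-07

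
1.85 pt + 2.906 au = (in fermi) 4.347e+26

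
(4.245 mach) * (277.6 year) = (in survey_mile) 7.863e+09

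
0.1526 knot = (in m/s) 0.0785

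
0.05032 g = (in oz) 0.001775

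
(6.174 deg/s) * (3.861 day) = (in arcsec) 7.415e+09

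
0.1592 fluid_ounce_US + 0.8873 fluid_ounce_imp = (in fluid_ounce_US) 1.012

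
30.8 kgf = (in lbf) 67.9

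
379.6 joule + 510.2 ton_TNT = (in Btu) 2.023e+09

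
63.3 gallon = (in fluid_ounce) 8102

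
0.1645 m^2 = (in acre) 4.065e-05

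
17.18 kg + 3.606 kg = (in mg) 2.079e+07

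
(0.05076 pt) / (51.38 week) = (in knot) 1.12e-12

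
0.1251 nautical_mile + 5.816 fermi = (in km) 0.2317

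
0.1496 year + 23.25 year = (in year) 23.4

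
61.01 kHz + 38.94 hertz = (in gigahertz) 6.105e-05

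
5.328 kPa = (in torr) 39.96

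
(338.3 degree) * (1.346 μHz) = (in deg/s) 0.0004554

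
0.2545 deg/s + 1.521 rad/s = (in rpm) 14.57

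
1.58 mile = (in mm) 2.543e+06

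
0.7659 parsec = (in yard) 2.585e+16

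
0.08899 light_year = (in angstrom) 8.419e+24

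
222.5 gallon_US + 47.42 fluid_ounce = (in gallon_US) 222.9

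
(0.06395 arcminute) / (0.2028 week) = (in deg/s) 8.69e-09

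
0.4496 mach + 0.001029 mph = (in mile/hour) 342.5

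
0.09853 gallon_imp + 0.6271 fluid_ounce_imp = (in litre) 0.4657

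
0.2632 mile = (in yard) 463.2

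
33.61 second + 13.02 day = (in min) 1.875e+04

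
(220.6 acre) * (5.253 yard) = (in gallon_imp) 9.433e+08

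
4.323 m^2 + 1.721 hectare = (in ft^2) 1.853e+05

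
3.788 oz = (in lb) 0.2367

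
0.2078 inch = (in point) 14.96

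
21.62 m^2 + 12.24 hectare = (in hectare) 12.24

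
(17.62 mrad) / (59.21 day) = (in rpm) 3.289e-08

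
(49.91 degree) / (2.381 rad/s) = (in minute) 0.006098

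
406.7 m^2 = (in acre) 0.1005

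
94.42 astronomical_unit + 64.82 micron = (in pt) 4.004e+16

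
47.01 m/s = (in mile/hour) 105.2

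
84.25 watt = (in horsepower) 0.113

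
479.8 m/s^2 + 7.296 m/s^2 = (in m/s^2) 487.1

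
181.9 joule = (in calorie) 43.48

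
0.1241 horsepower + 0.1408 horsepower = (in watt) 197.5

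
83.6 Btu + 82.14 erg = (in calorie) 2.108e+04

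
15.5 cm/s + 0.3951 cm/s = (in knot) 0.309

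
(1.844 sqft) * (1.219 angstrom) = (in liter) 2.088e-08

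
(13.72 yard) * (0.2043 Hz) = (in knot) 4.982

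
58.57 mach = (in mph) 4.461e+04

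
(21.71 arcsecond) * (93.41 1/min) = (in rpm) 0.001565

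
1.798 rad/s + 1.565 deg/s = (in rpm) 17.43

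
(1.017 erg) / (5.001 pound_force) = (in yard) 5e-09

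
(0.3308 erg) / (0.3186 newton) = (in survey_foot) 3.406e-07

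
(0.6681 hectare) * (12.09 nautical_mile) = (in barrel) 9.409e+08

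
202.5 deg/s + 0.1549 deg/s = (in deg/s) 202.7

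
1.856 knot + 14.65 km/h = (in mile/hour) 11.24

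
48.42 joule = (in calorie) 11.57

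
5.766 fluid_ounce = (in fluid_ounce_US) 5.766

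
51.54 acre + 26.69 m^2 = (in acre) 51.55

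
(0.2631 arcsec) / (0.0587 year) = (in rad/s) 6.891e-13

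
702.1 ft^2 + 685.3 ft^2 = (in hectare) 0.01289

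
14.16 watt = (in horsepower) 0.01899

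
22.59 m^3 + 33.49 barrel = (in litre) 2.791e+04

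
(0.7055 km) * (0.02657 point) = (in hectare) 6.613e-07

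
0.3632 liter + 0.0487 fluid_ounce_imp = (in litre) 0.3646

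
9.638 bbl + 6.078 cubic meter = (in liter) 7610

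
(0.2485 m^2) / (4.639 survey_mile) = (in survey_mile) 2.068e-08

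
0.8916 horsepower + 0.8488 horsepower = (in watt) 1298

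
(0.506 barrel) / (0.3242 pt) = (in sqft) 7571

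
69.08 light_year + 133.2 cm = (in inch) 2.573e+19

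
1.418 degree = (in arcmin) 85.08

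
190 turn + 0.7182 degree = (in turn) 190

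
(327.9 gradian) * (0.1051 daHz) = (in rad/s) 5.413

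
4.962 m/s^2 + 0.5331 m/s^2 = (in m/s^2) 5.495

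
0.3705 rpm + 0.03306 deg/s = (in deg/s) 2.256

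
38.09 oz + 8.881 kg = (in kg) 9.961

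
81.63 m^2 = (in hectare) 0.008163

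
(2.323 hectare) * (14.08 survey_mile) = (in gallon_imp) 1.158e+11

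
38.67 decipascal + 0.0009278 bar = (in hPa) 0.9665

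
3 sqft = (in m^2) 0.2787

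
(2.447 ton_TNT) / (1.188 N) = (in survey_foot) 2.827e+10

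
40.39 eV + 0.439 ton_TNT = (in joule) 1.837e+09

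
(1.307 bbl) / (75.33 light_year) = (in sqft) 3.138e-18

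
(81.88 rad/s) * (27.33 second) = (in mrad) 2.238e+06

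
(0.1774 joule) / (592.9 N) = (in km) 2.992e-07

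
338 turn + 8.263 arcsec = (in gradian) 1.352e+05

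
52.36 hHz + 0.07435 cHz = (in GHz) 5.236e-06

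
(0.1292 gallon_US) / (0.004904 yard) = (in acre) 2.695e-05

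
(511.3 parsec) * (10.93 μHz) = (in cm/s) 1.724e+16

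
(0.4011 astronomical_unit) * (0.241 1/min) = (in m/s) 2.41e+08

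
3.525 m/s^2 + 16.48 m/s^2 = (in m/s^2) 20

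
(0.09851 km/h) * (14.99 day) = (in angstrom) 3.544e+14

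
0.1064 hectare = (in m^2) 1064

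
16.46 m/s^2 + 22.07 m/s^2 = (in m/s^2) 38.53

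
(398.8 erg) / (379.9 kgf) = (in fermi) 1.07e+07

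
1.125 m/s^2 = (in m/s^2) 1.125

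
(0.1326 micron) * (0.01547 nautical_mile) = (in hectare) 3.799e-10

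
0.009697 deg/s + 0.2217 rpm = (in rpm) 0.2233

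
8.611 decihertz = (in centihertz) 86.11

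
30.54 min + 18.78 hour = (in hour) 19.29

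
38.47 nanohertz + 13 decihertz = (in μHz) 1.3e+06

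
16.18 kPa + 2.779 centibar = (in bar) 0.1896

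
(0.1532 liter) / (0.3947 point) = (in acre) 0.0002719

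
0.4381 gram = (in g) 0.4381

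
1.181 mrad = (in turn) 0.000188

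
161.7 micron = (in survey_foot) 0.0005305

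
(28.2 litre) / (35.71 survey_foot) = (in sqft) 0.02789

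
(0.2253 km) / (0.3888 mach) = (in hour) 0.0004727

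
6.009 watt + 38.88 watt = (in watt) 44.89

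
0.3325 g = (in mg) 332.5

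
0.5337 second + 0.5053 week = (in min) 5093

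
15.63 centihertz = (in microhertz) 1.563e+05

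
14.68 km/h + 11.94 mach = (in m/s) 4070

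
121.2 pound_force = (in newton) 539.1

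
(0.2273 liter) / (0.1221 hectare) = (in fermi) 1.862e+08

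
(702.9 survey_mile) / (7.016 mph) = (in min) 6011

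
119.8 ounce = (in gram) 3396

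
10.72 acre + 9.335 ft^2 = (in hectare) 4.338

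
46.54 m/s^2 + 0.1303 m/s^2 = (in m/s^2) 46.67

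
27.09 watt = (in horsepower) 0.03633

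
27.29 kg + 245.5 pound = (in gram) 1.386e+05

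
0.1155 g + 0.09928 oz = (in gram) 2.93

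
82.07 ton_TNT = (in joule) 3.434e+11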